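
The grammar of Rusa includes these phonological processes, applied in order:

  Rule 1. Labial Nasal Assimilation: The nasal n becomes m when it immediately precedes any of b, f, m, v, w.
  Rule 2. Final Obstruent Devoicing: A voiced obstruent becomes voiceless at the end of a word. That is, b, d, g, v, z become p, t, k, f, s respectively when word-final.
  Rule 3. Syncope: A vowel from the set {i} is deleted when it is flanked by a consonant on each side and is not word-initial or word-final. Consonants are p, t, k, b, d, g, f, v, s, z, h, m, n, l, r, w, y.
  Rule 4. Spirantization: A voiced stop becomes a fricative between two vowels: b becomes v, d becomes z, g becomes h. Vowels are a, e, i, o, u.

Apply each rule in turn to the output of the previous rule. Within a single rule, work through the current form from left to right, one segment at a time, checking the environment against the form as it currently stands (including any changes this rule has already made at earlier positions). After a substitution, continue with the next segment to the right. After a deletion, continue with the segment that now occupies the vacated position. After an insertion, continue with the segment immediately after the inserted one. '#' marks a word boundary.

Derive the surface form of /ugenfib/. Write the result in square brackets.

Rule 1 Labial Nasal Assimilation: [ugenfib] → [ugemfib]
Rule 2 Final Obstruent Devoicing: [ugemfib] → [ugemfip]
Rule 3 Syncope: [ugemfip] → [ugemfp]
Rule 4 Spirantization: [ugemfp] → [uhemfp]

[uhemfp]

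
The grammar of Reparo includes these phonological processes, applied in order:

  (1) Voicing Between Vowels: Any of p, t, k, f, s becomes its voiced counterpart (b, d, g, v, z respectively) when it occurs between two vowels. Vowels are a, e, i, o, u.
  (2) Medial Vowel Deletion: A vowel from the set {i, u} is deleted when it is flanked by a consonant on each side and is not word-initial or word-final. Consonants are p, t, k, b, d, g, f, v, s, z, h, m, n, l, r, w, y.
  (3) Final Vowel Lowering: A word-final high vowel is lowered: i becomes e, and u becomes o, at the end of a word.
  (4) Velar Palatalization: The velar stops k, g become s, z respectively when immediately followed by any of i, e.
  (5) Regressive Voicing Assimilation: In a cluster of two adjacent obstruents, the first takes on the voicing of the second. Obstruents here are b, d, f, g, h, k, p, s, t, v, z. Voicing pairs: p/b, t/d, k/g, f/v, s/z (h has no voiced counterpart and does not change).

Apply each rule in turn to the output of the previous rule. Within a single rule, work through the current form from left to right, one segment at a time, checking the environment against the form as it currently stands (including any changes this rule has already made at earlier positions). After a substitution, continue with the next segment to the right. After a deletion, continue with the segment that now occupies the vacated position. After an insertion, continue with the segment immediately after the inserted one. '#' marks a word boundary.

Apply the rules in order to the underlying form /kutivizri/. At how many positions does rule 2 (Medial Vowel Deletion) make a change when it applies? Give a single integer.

(1) Voicing Between Vowels: [kutivizri] → [kudivizri]
(2) Medial Vowel Deletion: [kudivizri] → [kdvzri]
(3) Final Vowel Lowering: [kdvzri] → [kdvzre]
(4) Velar Palatalization: no change — [kdvzre]
(5) Regressive Voicing Assimilation: [kdvzre] → [gdvzre]
Rule 2 changed 3 position(s).

3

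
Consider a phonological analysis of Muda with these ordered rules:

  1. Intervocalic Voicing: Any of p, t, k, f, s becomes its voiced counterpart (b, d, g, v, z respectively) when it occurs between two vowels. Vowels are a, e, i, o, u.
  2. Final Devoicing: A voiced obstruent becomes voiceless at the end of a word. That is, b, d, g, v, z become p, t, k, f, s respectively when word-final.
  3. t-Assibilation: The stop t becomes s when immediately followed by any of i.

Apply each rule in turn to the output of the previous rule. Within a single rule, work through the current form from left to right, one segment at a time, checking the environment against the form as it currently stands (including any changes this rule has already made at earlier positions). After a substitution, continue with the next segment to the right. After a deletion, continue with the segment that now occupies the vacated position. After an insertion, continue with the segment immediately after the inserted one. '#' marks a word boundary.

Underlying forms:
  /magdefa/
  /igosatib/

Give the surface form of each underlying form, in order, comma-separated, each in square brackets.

[magdeva], [igozadip]

/magdefa/:
  1 Intervocalic Voicing: [magdefa] → [magdeva]
  2 Final Devoicing: no change — [magdeva]
  3 t-Assibilation: no change — [magdeva]
/igosatib/:
  1 Intervocalic Voicing: [igosatib] → [igozadib]
  2 Final Devoicing: [igozadib] → [igozadip]
  3 t-Assibilation: no change — [igozadip]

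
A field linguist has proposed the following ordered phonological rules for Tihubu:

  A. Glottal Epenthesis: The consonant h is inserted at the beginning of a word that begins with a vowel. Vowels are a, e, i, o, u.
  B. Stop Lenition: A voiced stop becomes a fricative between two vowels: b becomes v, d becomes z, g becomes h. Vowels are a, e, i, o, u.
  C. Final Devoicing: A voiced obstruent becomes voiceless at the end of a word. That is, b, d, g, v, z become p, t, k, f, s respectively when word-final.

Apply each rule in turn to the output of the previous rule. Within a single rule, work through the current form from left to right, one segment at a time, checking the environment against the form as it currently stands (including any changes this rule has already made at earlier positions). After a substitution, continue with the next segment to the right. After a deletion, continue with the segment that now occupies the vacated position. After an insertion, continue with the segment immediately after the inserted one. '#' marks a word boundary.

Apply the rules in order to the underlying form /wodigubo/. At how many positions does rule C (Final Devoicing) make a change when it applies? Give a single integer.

0

A Glottal Epenthesis: no change — [wodigubo]
B Stop Lenition: [wodigubo] → [wozihuvo]
C Final Devoicing: no change — [wozihuvo]
Rule C changed 0 position(s).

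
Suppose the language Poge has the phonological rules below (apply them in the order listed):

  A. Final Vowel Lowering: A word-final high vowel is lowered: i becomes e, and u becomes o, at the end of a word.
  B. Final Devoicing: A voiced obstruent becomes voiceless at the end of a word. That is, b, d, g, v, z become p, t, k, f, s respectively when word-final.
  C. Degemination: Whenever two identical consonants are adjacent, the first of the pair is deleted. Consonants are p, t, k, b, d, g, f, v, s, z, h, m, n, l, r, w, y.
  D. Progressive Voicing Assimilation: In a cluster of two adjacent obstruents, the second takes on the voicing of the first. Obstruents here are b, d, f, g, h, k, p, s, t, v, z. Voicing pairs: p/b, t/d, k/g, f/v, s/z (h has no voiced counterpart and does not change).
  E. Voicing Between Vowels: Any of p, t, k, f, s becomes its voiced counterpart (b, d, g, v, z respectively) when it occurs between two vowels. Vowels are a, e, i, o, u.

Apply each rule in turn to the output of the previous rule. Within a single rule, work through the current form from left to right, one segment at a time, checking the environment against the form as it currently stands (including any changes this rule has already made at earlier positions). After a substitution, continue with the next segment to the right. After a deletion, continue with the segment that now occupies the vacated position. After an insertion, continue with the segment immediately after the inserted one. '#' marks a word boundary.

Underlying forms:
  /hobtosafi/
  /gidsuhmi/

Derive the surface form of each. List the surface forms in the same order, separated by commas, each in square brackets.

[hobdozave], [gidzuhme]

/hobtosafi/:
  A Final Vowel Lowering: [hobtosafi] → [hobtosafe]
  B Final Devoicing: no change — [hobtosafe]
  C Degemination: no change — [hobtosafe]
  D Progressive Voicing Assimilation: [hobtosafe] → [hobdosafe]
  E Voicing Between Vowels: [hobdosafe] → [hobdozave]
/gidsuhmi/:
  A Final Vowel Lowering: [gidsuhmi] → [gidsuhme]
  B Final Devoicing: no change — [gidsuhme]
  C Degemination: no change — [gidsuhme]
  D Progressive Voicing Assimilation: [gidsuhme] → [gidzuhme]
  E Voicing Between Vowels: no change — [gidzuhme]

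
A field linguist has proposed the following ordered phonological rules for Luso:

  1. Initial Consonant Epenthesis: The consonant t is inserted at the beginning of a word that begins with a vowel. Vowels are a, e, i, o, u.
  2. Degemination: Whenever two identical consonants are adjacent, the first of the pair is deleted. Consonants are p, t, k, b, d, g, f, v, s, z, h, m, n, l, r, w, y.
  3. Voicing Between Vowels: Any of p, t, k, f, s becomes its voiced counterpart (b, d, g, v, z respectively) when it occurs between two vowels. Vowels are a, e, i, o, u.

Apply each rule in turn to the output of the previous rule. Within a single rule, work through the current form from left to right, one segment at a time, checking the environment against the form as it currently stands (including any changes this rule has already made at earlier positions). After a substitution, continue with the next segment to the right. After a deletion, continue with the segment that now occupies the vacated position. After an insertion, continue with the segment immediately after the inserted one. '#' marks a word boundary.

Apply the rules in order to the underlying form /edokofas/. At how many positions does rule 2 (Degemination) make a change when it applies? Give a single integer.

0

1 Initial Consonant Epenthesis: [edokofas] → [tedokofas]
2 Degemination: no change — [tedokofas]
3 Voicing Between Vowels: [tedokofas] → [tedogovas]
Rule 2 changed 0 position(s).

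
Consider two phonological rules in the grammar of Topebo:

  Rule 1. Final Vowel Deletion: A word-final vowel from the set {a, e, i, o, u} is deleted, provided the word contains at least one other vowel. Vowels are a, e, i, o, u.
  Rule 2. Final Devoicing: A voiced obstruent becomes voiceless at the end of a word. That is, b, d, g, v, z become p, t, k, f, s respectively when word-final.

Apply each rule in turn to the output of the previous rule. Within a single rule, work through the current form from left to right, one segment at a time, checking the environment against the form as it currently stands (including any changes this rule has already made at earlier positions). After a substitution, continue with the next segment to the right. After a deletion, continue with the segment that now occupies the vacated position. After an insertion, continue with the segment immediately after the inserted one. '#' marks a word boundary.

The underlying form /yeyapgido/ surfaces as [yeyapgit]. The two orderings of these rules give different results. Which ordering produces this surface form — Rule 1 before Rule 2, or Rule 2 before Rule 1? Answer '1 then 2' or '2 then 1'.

Order 1 then 2:
  1 Final Vowel Deletion: [yeyapgido] → [yeyapgid]
  2 Final Devoicing: [yeyapgid] → [yeyapgit]
  result: [yeyapgit]
Order 2 then 1:
  2 Final Devoicing: no change — [yeyapgido]
  1 Final Vowel Deletion: [yeyapgido] → [yeyapgid]
  result: [yeyapgid]

1 then 2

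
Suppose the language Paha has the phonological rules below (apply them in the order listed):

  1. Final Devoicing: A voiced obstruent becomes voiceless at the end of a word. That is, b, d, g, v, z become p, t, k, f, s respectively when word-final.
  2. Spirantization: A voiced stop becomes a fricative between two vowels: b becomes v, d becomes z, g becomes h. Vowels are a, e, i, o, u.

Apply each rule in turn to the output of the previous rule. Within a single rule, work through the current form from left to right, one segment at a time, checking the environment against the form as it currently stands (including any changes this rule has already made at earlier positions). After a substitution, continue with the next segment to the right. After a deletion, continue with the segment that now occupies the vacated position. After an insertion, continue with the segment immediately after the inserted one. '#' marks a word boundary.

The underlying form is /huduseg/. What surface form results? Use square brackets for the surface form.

1 Final Devoicing: [huduseg] → [hudusek]
2 Spirantization: [hudusek] → [huzusek]

[huzusek]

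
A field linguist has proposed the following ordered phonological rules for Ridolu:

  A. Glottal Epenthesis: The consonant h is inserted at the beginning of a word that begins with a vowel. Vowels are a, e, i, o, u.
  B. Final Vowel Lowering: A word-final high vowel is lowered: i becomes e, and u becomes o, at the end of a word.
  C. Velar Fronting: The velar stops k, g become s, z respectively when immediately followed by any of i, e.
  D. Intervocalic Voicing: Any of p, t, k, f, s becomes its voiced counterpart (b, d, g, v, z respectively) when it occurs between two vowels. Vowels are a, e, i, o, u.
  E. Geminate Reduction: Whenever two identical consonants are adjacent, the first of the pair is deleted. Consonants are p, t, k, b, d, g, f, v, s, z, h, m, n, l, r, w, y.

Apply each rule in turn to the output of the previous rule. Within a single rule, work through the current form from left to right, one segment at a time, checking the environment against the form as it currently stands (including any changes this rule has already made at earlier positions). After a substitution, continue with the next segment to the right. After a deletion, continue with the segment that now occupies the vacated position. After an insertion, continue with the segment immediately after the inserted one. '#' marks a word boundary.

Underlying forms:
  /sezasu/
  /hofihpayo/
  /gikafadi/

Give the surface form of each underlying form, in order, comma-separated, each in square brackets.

/sezasu/:
  A Glottal Epenthesis: no change — [sezasu]
  B Final Vowel Lowering: [sezasu] → [sezaso]
  C Velar Fronting: no change — [sezaso]
  D Intervocalic Voicing: [sezaso] → [sezazo]
  E Geminate Reduction: no change — [sezazo]
/hofihpayo/:
  A Glottal Epenthesis: no change — [hofihpayo]
  B Final Vowel Lowering: no change — [hofihpayo]
  C Velar Fronting: no change — [hofihpayo]
  D Intervocalic Voicing: [hofihpayo] → [hovihpayo]
  E Geminate Reduction: no change — [hovihpayo]
/gikafadi/:
  A Glottal Epenthesis: no change — [gikafadi]
  B Final Vowel Lowering: [gikafadi] → [gikafade]
  C Velar Fronting: [gikafade] → [zikafade]
  D Intervocalic Voicing: [zikafade] → [zigavade]
  E Geminate Reduction: no change — [zigavade]

[sezazo], [hovihpayo], [zigavade]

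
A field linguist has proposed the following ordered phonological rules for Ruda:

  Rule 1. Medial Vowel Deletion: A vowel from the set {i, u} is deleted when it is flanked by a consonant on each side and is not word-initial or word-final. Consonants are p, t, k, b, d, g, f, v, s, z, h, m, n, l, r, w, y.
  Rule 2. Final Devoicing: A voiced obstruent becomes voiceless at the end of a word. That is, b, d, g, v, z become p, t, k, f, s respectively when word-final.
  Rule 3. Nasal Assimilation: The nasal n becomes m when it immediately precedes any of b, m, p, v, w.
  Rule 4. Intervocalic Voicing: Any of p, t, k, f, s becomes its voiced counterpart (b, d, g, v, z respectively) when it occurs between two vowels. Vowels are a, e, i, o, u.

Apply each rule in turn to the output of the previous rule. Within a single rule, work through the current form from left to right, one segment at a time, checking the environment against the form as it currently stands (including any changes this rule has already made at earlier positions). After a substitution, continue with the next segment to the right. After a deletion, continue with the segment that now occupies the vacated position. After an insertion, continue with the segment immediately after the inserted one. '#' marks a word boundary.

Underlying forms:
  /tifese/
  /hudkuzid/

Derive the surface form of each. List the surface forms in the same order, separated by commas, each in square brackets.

/tifese/:
  Rule 1 Medial Vowel Deletion: [tifese] → [tfese]
  Rule 2 Final Devoicing: no change — [tfese]
  Rule 3 Nasal Assimilation: no change — [tfese]
  Rule 4 Intervocalic Voicing: [tfese] → [tfeze]
/hudkuzid/:
  Rule 1 Medial Vowel Deletion: [hudkuzid] → [hdkzd]
  Rule 2 Final Devoicing: [hdkzd] → [hdkzt]
  Rule 3 Nasal Assimilation: no change — [hdkzt]
  Rule 4 Intervocalic Voicing: no change — [hdkzt]

[tfeze], [hdkzt]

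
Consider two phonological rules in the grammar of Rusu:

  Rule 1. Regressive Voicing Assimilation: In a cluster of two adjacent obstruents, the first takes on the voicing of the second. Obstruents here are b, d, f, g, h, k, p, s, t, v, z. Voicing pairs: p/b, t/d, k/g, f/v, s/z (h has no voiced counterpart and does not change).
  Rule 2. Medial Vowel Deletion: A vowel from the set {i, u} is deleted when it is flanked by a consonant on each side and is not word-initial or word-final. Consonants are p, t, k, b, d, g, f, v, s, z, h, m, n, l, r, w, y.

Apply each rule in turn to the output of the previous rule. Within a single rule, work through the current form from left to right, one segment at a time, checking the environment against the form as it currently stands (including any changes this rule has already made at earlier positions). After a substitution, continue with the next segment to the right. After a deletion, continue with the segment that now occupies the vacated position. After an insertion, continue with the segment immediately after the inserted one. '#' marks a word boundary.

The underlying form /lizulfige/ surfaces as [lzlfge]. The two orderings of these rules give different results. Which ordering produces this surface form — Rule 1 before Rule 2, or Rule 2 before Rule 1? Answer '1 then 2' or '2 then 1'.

Order 1 then 2:
  1 Regressive Voicing Assimilation: no change — [lizulfige]
  2 Medial Vowel Deletion: [lizulfige] → [lzlfge]
  result: [lzlfge]
Order 2 then 1:
  2 Medial Vowel Deletion: [lizulfige] → [lzlfge]
  1 Regressive Voicing Assimilation: [lzlfge] → [lzlvge]
  result: [lzlvge]

1 then 2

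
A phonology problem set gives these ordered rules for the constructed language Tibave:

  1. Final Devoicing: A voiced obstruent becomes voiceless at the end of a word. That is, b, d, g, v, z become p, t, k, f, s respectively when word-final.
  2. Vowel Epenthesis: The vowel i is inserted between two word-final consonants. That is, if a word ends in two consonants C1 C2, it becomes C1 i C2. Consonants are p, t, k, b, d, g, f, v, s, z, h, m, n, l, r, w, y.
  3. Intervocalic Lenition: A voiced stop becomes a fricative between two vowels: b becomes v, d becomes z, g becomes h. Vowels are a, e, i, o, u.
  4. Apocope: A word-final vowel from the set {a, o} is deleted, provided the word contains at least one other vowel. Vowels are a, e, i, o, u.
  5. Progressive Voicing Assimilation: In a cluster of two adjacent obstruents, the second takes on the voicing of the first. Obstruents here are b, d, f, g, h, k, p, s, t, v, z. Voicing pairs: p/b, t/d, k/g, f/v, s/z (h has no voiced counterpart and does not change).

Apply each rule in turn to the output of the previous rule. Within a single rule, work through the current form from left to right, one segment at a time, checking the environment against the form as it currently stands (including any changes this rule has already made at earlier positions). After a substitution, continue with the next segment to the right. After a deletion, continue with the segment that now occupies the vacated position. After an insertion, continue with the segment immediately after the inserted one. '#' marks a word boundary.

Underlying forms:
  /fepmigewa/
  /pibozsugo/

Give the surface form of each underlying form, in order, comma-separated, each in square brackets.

/fepmigewa/:
  1 Final Devoicing: no change — [fepmigewa]
  2 Vowel Epenthesis: no change — [fepmigewa]
  3 Intervocalic Lenition: [fepmigewa] → [fepmihewa]
  4 Apocope: [fepmihewa] → [fepmihew]
  5 Progressive Voicing Assimilation: no change — [fepmihew]
/pibozsugo/:
  1 Final Devoicing: no change — [pibozsugo]
  2 Vowel Epenthesis: no change — [pibozsugo]
  3 Intervocalic Lenition: [pibozsugo] → [pivozsuho]
  4 Apocope: [pivozsuho] → [pivozsuh]
  5 Progressive Voicing Assimilation: [pivozsuh] → [pivozzuh]

[fepmihew], [pivozzuh]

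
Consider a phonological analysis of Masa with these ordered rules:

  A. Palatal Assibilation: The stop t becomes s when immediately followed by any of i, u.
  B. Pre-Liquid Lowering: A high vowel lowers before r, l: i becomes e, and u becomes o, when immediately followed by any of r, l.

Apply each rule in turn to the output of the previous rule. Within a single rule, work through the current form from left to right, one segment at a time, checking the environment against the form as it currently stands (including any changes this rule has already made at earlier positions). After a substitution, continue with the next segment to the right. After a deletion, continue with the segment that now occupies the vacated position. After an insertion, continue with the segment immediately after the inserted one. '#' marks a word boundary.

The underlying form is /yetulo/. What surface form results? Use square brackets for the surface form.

A Palatal Assibilation: [yetulo] → [yesulo]
B Pre-Liquid Lowering: [yesulo] → [yesolo]

[yesolo]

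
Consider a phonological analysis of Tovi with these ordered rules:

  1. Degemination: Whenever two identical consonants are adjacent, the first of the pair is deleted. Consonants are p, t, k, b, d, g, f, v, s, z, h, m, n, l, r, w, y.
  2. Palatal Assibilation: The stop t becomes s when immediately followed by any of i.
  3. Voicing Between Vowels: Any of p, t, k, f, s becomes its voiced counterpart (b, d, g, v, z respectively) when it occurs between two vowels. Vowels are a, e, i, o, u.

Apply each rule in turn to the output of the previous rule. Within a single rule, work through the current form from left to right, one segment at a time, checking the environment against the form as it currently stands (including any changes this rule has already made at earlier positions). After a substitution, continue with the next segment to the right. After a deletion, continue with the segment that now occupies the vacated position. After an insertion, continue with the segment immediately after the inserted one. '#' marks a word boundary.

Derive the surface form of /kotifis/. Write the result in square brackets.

[kozivis]

1 Degemination: no change — [kotifis]
2 Palatal Assibilation: [kotifis] → [kosifis]
3 Voicing Between Vowels: [kosifis] → [kozivis]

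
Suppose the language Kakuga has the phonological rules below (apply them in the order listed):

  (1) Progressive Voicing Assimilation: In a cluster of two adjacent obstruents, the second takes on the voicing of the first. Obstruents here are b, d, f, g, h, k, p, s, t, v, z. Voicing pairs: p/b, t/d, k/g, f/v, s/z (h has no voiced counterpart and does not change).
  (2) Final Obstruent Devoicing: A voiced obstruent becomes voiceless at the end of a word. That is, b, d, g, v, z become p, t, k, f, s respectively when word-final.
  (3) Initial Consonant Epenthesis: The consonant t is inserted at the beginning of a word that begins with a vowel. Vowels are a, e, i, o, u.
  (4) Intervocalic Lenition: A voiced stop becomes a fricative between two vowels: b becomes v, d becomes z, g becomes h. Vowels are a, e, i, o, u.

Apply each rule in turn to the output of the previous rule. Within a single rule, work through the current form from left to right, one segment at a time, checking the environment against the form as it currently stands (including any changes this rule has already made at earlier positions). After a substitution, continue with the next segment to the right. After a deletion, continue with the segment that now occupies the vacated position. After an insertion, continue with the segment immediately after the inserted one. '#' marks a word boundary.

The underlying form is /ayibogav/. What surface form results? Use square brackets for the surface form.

[tayivohaf]

(1) Progressive Voicing Assimilation: no change — [ayibogav]
(2) Final Obstruent Devoicing: [ayibogav] → [ayibogaf]
(3) Initial Consonant Epenthesis: [ayibogaf] → [tayibogaf]
(4) Intervocalic Lenition: [tayibogaf] → [tayivohaf]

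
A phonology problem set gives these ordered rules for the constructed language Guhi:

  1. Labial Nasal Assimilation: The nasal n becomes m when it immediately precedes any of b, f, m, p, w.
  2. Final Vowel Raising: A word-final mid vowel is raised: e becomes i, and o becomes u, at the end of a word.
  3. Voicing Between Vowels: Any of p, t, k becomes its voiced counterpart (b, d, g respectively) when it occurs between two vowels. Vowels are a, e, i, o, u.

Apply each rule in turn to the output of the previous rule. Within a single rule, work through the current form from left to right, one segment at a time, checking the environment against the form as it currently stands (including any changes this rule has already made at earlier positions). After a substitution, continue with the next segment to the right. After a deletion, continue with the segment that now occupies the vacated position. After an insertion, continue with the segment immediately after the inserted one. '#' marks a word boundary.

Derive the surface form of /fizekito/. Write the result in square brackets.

1 Labial Nasal Assimilation: no change — [fizekito]
2 Final Vowel Raising: [fizekito] → [fizekitu]
3 Voicing Between Vowels: [fizekitu] → [fizegidu]

[fizegidu]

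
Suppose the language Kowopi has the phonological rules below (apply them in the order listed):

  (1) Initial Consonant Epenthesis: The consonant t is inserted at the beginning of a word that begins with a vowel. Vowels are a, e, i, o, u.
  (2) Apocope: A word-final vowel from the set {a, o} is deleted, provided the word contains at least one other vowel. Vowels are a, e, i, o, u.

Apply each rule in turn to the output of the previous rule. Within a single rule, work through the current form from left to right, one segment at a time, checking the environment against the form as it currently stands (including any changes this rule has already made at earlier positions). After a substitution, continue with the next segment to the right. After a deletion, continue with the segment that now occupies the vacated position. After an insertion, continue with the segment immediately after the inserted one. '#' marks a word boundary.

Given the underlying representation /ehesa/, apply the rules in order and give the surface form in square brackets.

(1) Initial Consonant Epenthesis: [ehesa] → [tehesa]
(2) Apocope: [tehesa] → [tehes]

[tehes]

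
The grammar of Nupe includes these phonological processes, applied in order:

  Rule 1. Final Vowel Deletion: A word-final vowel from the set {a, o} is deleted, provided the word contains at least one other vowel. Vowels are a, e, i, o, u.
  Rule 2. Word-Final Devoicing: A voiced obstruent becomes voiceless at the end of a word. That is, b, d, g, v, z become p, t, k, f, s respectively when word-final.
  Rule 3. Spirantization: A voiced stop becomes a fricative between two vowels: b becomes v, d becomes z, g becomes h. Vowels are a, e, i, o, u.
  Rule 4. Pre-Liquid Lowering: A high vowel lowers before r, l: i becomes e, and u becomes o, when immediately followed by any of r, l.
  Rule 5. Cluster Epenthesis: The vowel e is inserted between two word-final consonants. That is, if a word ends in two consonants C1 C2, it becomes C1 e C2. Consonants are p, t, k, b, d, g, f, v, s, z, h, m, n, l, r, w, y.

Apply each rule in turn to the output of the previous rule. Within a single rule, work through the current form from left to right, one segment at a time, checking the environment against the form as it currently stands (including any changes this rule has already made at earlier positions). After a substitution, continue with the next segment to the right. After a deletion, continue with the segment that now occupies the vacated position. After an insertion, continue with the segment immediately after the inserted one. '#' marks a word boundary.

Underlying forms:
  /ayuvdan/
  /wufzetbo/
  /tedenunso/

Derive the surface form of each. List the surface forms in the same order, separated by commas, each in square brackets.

/ayuvdan/:
  Rule 1 Final Vowel Deletion: no change — [ayuvdan]
  Rule 2 Word-Final Devoicing: no change — [ayuvdan]
  Rule 3 Spirantization: no change — [ayuvdan]
  Rule 4 Pre-Liquid Lowering: no change — [ayuvdan]
  Rule 5 Cluster Epenthesis: no change — [ayuvdan]
/wufzetbo/:
  Rule 1 Final Vowel Deletion: [wufzetbo] → [wufzetb]
  Rule 2 Word-Final Devoicing: [wufzetb] → [wufzetp]
  Rule 3 Spirantization: no change — [wufzetp]
  Rule 4 Pre-Liquid Lowering: no change — [wufzetp]
  Rule 5 Cluster Epenthesis: [wufzetp] → [wufzetep]
/tedenunso/:
  Rule 1 Final Vowel Deletion: [tedenunso] → [tedenuns]
  Rule 2 Word-Final Devoicing: no change — [tedenuns]
  Rule 3 Spirantization: [tedenuns] → [tezenuns]
  Rule 4 Pre-Liquid Lowering: no change — [tezenuns]
  Rule 5 Cluster Epenthesis: [tezenuns] → [tezenunes]

[ayuvdan], [wufzetep], [tezenunes]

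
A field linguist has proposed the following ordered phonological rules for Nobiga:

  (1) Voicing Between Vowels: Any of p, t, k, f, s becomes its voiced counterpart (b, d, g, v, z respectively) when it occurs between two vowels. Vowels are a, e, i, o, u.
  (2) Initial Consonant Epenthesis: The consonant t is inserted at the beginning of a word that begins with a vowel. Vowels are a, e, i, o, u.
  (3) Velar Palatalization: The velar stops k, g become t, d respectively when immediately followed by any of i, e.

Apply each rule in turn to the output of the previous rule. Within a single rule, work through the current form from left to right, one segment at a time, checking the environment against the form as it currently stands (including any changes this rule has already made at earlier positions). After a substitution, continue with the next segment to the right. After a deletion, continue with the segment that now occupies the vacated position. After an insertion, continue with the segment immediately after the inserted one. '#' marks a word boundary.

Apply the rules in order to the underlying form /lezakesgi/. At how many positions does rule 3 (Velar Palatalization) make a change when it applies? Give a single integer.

(1) Voicing Between Vowels: [lezakesgi] → [lezagesgi]
(2) Initial Consonant Epenthesis: no change — [lezagesgi]
(3) Velar Palatalization: [lezagesgi] → [lezadesdi]
Rule 3 changed 2 position(s).

2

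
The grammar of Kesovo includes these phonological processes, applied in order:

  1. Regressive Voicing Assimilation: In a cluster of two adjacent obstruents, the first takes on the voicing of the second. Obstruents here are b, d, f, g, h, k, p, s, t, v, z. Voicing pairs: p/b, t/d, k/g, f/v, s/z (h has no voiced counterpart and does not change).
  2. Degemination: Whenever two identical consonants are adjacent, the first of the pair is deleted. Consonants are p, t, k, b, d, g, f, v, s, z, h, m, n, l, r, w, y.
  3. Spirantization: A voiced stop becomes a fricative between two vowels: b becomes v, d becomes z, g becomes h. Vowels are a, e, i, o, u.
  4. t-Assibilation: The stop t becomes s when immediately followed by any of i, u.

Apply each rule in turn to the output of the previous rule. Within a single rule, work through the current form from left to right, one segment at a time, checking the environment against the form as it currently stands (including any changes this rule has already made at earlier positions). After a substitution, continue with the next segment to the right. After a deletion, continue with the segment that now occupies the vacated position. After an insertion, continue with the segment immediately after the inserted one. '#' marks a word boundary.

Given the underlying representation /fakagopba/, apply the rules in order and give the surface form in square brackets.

[fakahova]

1 Regressive Voicing Assimilation: [fakagopba] → [fakagobba]
2 Degemination: [fakagobba] → [fakagoba]
3 Spirantization: [fakagoba] → [fakahova]
4 t-Assibilation: no change — [fakahova]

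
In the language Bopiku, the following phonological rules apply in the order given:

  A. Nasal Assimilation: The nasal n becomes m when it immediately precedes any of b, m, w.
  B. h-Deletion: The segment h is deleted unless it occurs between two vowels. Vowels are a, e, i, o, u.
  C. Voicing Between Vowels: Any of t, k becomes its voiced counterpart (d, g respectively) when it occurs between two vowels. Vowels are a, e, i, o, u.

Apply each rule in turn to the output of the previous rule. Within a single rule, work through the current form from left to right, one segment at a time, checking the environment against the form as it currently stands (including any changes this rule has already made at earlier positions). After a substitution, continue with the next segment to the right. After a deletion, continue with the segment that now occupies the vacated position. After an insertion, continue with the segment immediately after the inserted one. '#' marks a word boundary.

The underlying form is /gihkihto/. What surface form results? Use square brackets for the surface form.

[gigido]

A Nasal Assimilation: no change — [gihkihto]
B h-Deletion: [gihkihto] → [gikito]
C Voicing Between Vowels: [gikito] → [gigido]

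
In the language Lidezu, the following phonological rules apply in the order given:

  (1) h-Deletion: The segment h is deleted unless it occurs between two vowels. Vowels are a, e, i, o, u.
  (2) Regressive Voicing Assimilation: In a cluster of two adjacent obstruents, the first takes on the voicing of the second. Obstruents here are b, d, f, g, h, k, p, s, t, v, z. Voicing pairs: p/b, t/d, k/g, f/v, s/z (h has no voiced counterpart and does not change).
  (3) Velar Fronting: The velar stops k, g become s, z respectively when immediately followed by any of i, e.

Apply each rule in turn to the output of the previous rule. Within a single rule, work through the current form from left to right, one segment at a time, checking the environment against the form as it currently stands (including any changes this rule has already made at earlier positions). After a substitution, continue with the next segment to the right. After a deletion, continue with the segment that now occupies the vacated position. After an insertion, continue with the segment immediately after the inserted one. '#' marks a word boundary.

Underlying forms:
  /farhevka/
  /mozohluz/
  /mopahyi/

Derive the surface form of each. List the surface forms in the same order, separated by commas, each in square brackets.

[farefka], [mozoluz], [mopayi]

/farhevka/:
  (1) h-Deletion: [farhevka] → [farevka]
  (2) Regressive Voicing Assimilation: [farevka] → [farefka]
  (3) Velar Fronting: no change — [farefka]
/mozohluz/:
  (1) h-Deletion: [mozohluz] → [mozoluz]
  (2) Regressive Voicing Assimilation: no change — [mozoluz]
  (3) Velar Fronting: no change — [mozoluz]
/mopahyi/:
  (1) h-Deletion: [mopahyi] → [mopayi]
  (2) Regressive Voicing Assimilation: no change — [mopayi]
  (3) Velar Fronting: no change — [mopayi]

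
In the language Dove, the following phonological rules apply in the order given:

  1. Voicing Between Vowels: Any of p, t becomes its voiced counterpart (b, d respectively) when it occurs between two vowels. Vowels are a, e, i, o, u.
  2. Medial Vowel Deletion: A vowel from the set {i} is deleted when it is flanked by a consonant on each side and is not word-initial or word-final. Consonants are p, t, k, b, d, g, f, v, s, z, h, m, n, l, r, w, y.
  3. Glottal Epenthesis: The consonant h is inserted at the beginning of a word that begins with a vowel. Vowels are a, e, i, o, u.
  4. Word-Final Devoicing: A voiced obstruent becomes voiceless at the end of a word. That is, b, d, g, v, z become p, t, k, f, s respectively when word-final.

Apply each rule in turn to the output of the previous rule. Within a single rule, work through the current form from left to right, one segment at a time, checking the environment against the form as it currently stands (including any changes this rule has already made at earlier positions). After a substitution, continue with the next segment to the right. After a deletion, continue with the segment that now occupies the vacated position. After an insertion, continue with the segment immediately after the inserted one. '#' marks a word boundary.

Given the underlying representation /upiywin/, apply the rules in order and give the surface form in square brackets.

[hubywn]

1 Voicing Between Vowels: [upiywin] → [ubiywin]
2 Medial Vowel Deletion: [ubiywin] → [ubywn]
3 Glottal Epenthesis: [ubywn] → [hubywn]
4 Word-Final Devoicing: no change — [hubywn]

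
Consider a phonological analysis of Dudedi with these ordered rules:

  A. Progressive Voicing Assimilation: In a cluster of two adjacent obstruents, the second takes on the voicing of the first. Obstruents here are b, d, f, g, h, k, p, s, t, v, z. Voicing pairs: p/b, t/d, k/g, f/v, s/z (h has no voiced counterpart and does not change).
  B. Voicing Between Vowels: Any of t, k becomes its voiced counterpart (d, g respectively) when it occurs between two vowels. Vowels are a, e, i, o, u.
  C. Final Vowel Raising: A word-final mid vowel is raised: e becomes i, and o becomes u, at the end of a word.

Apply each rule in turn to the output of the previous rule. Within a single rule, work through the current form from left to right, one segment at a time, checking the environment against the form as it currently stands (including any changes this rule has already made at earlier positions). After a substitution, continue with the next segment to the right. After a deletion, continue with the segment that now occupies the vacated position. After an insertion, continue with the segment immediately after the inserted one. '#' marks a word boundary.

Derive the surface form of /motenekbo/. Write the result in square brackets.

A Progressive Voicing Assimilation: [motenekbo] → [motenekpo]
B Voicing Between Vowels: [motenekpo] → [modenekpo]
C Final Vowel Raising: [modenekpo] → [modenekpu]

[modenekpu]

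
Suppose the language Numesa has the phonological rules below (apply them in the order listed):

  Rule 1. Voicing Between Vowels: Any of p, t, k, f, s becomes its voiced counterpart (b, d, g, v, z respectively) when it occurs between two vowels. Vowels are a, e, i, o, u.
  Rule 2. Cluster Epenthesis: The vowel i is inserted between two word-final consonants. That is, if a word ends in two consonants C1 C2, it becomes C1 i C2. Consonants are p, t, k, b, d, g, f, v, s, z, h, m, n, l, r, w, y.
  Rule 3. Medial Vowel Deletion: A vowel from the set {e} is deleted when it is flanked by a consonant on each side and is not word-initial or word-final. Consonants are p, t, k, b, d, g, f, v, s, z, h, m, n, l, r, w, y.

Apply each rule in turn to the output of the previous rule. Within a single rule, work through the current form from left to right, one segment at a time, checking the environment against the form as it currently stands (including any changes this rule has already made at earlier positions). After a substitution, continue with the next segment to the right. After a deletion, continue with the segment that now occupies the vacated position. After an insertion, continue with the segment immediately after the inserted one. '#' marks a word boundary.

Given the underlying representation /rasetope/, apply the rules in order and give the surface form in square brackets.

[razdobe]

Rule 1 Voicing Between Vowels: [rasetope] → [razedobe]
Rule 2 Cluster Epenthesis: no change — [razedobe]
Rule 3 Medial Vowel Deletion: [razedobe] → [razdobe]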